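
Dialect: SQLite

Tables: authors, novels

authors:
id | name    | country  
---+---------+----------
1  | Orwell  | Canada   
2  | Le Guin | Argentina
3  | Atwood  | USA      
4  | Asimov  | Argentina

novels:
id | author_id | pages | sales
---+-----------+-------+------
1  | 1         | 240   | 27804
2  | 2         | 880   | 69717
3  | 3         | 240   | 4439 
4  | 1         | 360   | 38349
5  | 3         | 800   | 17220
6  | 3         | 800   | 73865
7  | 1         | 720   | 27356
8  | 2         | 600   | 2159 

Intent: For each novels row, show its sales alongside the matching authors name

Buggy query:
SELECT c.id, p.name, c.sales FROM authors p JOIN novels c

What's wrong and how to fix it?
Bug: Missing join condition: each novels row is matched to all authors rows instead of just its own

Fix: Add ON c.author_id = p.id to the JOIN

Corrected query:
SELECT c.id, p.name, c.sales FROM authors p JOIN novels c ON c.author_id = p.id

Result:
id | name    | sales
---+---------+------
1  | Orwell  | 27804
2  | Le Guin | 69717
3  | Atwood  | 4439 
4  | Orwell  | 38349
5  | Atwood  | 17220
6  | Atwood  | 73865
7  | Orwell  | 27356
8  | Le Guin | 2159 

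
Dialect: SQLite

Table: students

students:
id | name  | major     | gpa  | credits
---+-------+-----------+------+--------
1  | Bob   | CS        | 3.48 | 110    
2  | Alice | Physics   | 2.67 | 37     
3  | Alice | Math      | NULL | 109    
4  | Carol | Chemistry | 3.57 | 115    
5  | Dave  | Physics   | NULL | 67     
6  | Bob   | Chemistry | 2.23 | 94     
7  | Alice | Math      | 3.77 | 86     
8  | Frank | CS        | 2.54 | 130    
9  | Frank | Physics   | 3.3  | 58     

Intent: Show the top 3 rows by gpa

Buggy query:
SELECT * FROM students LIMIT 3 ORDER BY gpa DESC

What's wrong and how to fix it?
Bug: ORDER BY cannot follow LIMIT; LIMIT is the final clause

Fix: Sort with ORDER BY, then apply LIMIT

Corrected query:
SELECT * FROM students ORDER BY gpa DESC LIMIT 3

Result:
id | name  | major     | gpa  | credits
---+-------+-----------+------+--------
7  | Alice | Math      | 3.77 | 86     
4  | Carol | Chemistry | 3.57 | 115    
1  | Bob   | CS        | 3.48 | 110    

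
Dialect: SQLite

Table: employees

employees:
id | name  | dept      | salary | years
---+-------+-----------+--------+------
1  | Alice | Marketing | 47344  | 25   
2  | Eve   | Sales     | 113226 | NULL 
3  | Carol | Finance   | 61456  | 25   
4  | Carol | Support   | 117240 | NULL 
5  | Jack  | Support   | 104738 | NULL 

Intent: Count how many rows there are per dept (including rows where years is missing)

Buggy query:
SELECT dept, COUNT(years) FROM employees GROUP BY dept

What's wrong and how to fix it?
Bug: COUNT(years) skips NULLs, so groups with missing years are undercounted

Fix: Replace COUNT(years) with COUNT(*)

Corrected query:
SELECT dept, COUNT(*) FROM employees GROUP BY dept

Result:
dept      | COUNT(*)
----------+---------
Finance   | 1       
Marketing | 1       
Sales     | 1       
Support   | 2       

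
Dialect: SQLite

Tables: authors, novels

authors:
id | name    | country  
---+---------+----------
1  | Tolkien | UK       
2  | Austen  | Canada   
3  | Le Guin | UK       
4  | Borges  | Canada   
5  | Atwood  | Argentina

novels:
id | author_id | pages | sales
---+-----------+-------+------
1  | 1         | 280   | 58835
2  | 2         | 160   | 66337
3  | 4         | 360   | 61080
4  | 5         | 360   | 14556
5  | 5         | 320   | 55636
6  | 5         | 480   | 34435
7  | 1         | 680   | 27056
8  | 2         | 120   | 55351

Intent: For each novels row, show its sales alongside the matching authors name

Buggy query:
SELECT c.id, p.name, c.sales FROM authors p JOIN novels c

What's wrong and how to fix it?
Bug: Missing join condition: each novels row is matched to all authors rows instead of just its own

Fix: Specify the join condition linking the foreign key to the parent id

Corrected query:
SELECT c.id, p.name, c.sales FROM authors p JOIN novels c ON c.author_id = p.id

Result:
id | name    | sales
---+---------+------
1  | Tolkien | 58835
2  | Austen  | 66337
3  | Borges  | 61080
4  | Atwood  | 14556
5  | Atwood  | 55636
6  | Atwood  | 34435
7  | Tolkien | 27056
8  | Austen  | 55351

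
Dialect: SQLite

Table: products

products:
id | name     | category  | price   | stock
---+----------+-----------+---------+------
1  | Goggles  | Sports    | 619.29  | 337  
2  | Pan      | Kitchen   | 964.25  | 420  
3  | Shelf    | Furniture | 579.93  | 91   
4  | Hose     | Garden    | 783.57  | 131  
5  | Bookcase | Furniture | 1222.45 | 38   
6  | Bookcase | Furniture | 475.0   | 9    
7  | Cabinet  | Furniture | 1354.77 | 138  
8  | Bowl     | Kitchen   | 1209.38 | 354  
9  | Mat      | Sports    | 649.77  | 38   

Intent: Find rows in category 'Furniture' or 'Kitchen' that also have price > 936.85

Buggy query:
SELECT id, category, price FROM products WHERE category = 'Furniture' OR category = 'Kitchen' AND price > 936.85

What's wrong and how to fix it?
Bug: AND binds tighter than OR, so this parses as category = 'Furniture' OR (category = 'Kitchen' AND price > 936.85)

Fix: Group the OR with parentheses (or use IN), then AND the threshold

Corrected query:
SELECT id, category, price FROM products WHERE (category = 'Furniture' OR category = 'Kitchen') AND price > 936.85

Result:
id | category  | price  
---+-----------+--------
2  | Kitchen   | 964.25 
5  | Furniture | 1222.45
7  | Furniture | 1354.77
8  | Kitchen   | 1209.38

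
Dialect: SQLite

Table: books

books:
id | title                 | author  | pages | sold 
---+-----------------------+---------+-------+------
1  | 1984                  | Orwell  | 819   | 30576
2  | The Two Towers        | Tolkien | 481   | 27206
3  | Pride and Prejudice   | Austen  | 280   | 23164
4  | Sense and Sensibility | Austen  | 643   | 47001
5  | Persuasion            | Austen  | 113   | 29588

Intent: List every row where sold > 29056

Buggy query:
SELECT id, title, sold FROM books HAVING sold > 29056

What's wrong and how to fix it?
Bug: HAVING filters the output of aggregation, but this query has no GROUP BY and no aggregate functions, so SQLite rejects it (HAVING clause on a non-aggregate query); the condition here is per row

Fix: Use WHERE for row-level filtering

Corrected query:
SELECT id, title, sold FROM books WHERE sold > 29056

Result:
id | title                 | sold 
---+-----------------------+------
1  | 1984                  | 30576
4  | Sense and Sensibility | 47001
5  | Persuasion            | 29588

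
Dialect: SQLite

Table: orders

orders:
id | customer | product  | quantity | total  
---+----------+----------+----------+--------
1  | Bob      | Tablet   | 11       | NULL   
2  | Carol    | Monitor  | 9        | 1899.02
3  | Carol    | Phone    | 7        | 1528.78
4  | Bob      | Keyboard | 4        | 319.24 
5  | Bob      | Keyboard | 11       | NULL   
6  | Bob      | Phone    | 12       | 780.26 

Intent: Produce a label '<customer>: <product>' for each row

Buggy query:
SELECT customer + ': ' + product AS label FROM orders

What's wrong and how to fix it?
Bug: '+' is numeric addition; on text columns SQLite converts them to 0 instead of concatenating

Fix: Replace + with || to concatenate text

Corrected query:
SELECT customer || ': ' || product AS label FROM orders

Result:
label         
--------------
Bob: Tablet   
Carol: Monitor
Carol: Phone  
Bob: Keyboard 
Bob: Keyboard 
Bob: Phone    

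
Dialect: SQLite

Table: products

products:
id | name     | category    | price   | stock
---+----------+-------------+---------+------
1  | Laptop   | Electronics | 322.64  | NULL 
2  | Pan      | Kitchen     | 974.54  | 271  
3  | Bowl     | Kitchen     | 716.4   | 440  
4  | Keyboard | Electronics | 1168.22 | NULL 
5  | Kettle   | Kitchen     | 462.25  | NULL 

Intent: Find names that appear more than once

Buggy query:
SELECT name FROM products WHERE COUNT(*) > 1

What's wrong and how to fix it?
Bug: WHERE can't reference COUNT(*); aggregates are computed after WHERE

Fix: GROUP BY name, then filter groups with HAVING COUNT(*) > 1

Corrected query:
SELECT name FROM products GROUP BY name HAVING COUNT(*) > 1

Result:
(no rows)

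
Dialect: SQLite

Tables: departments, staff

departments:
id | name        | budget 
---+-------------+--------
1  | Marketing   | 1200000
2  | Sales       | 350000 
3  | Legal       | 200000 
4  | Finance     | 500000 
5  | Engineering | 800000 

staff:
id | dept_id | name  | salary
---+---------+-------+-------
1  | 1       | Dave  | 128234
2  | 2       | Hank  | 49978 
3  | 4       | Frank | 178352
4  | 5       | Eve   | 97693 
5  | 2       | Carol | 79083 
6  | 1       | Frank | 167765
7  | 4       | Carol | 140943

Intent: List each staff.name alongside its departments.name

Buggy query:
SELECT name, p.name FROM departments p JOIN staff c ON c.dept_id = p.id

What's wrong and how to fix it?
Bug: Both tables have a 'name' column; the unqualified reference is ambiguous

Fix: Prefix ambiguous columns with the table alias

Corrected query:
SELECT c.name, p.name FROM departments p JOIN staff c ON c.dept_id = p.id

Result:
name  | name       
------+------------
Dave  | Marketing  
Hank  | Sales      
Frank | Finance    
Eve   | Engineering
Carol | Sales      
Frank | Marketing  
Carol | Finance    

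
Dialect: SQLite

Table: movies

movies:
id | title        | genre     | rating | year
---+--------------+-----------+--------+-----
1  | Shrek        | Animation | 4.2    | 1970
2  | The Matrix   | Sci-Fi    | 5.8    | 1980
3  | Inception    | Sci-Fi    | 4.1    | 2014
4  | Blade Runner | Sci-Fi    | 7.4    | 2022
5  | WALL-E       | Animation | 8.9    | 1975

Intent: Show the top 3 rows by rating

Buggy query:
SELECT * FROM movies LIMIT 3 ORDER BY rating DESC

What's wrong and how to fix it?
Bug: ORDER BY cannot follow LIMIT; LIMIT is the final clause

Fix: Swap the clauses: ORDER BY first, then LIMIT

Corrected query:
SELECT * FROM movies ORDER BY rating DESC LIMIT 3

Result:
id | title        | genre     | rating | year
---+--------------+-----------+--------+-----
5  | WALL-E       | Animation | 8.9    | 1975
4  | Blade Runner | Sci-Fi    | 7.4    | 2022
2  | The Matrix   | Sci-Fi    | 5.8    | 1980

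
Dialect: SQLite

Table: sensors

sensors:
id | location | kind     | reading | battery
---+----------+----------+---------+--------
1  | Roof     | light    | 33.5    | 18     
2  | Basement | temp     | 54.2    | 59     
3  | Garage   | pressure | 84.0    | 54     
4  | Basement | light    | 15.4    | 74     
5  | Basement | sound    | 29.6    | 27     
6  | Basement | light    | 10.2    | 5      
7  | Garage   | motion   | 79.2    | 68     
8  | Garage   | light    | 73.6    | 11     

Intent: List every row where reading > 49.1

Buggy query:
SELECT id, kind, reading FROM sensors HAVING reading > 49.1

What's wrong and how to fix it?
Bug: HAVING filters the output of aggregation, but this query has no GROUP BY and no aggregate functions, so SQLite rejects it (HAVING clause on a non-aggregate query); the condition here is per row

Fix: Replace HAVING with WHERE since the condition applies to individual rows

Corrected query:
SELECT id, kind, reading FROM sensors WHERE reading > 49.1

Result:
id | kind     | reading
---+----------+--------
2  | temp     | 54.2   
3  | pressure | 84     
7  | motion   | 79.2   
8  | light    | 73.6   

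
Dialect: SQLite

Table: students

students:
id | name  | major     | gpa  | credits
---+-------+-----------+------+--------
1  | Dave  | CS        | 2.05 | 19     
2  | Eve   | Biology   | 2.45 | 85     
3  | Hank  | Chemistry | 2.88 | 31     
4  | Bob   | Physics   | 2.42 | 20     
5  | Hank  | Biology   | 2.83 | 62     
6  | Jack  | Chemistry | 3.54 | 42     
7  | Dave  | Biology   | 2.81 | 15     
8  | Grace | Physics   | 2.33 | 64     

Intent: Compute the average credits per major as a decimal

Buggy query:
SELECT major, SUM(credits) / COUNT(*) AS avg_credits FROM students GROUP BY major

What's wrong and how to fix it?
Bug: SUM(credits) and COUNT(*) are both integers; the division truncates the fractional part

Fix: Multiply by 1.0 (or CAST to REAL) to force floating-point division

Corrected query:
SELECT major, SUM(credits) * 1.0 / COUNT(*) AS avg_credits FROM students GROUP BY major

Result:
major     | avg_credits
----------+------------
Biology   | 54         
CS        | 19         
Chemistry | 36.5       
Physics   | 42         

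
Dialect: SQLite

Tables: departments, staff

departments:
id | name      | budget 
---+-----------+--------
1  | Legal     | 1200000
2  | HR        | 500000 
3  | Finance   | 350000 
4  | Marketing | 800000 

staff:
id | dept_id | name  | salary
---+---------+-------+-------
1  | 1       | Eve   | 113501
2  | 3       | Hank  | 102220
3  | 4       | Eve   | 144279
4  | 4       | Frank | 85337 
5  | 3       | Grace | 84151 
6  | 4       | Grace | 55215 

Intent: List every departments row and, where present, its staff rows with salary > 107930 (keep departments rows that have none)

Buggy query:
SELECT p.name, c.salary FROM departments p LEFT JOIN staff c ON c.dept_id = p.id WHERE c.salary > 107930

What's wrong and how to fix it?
Bug: A WHERE condition on the right-hand table after LEFT JOIN drops unmatched parents

Fix: Put 'c.salary > 107930' in the JOIN's ON clause instead of WHERE

Corrected query:
SELECT p.name, c.salary FROM departments p LEFT JOIN staff c ON c.dept_id = p.id AND c.salary > 107930

Result:
name      | salary
----------+-------
Legal     | 113501
HR        | NULL  
Finance   | NULL  
Marketing | 144279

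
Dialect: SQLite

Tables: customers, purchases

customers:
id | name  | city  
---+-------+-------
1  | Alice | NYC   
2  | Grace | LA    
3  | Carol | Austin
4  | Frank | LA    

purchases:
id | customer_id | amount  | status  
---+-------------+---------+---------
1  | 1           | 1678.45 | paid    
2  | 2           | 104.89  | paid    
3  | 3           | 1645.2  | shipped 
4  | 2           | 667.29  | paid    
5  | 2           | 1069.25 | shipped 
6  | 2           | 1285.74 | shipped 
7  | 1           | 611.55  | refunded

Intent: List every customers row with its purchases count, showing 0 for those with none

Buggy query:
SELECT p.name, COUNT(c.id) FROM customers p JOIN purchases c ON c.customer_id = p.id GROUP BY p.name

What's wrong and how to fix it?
Bug: INNER JOIN drops customers rows that have no matching purchases rows

Fix: Switch to LEFT JOIN to retain unmatched parent rows

Corrected query:
SELECT p.name, COUNT(c.id) FROM customers p LEFT JOIN purchases c ON c.customer_id = p.id GROUP BY p.name

Result:
name  | COUNT(c.id)
------+------------
Alice | 2          
Carol | 1          
Frank | 0          
Grace | 4          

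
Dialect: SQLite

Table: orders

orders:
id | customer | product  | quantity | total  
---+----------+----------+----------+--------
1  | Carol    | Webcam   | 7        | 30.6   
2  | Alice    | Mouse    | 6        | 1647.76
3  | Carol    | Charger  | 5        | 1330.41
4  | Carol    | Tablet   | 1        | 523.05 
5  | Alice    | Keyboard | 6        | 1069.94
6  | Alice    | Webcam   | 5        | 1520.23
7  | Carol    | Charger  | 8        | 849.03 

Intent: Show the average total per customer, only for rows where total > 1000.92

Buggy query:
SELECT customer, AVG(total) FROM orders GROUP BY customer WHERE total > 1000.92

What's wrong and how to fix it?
Bug: Row-level WHERE must come before GROUP BY in the clause order

Fix: Place WHERE between FROM and GROUP BY

Corrected query:
SELECT customer, AVG(total) FROM orders WHERE total > 1000.92 GROUP BY customer

Result:
customer | AVG(total) 
---------+------------
Alice    | 1412.643333
Carol    | 1330.41    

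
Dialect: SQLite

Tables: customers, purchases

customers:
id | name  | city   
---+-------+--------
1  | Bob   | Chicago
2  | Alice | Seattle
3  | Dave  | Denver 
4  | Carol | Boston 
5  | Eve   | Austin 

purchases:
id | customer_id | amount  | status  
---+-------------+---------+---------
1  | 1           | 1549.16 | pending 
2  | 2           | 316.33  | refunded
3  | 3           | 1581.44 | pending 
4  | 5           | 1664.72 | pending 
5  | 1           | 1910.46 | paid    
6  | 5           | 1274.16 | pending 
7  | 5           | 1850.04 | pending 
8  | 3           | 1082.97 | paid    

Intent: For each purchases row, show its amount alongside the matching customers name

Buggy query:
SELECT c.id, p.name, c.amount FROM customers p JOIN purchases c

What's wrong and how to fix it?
Bug: JOIN with no ON clause produces a cartesian product; every purchases row pairs with every customers row

Fix: Specify the join condition linking the foreign key to the parent id

Corrected query:
SELECT c.id, p.name, c.amount FROM customers p JOIN purchases c ON c.customer_id = p.id

Result:
id | name  | amount 
---+-------+--------
1  | Bob   | 1549.16
2  | Alice | 316.33 
3  | Dave  | 1581.44
4  | Eve   | 1664.72
5  | Bob   | 1910.46
6  | Eve   | 1274.16
7  | Eve   | 1850.04
8  | Dave  | 1082.97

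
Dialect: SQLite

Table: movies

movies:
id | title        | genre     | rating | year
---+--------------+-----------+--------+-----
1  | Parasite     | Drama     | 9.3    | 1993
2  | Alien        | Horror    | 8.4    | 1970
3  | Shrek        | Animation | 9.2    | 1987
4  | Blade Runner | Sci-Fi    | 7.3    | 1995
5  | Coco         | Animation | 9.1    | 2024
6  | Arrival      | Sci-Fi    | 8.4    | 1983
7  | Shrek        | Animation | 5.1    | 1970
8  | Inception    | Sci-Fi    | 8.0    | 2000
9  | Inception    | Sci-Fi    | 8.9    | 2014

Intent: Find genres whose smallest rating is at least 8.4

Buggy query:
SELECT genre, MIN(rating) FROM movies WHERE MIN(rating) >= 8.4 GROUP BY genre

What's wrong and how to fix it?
Bug: Aggregates like MIN are computed per group after WHERE runs

Fix: Use HAVING for the per-group MIN condition

Corrected query:
SELECT genre, MIN(rating) FROM movies GROUP BY genre HAVING MIN(rating) >= 8.4

Result:
genre  | MIN(rating)
-------+------------
Drama  | 9.3        
Horror | 8.4        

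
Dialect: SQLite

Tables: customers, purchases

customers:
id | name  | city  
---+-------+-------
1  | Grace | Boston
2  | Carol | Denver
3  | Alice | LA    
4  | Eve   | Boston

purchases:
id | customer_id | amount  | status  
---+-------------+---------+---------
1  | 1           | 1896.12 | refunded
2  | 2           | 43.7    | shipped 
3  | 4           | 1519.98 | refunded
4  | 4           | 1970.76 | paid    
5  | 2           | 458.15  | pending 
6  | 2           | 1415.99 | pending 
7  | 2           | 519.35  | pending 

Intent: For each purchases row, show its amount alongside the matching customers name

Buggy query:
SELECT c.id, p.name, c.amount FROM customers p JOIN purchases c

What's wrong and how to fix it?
Bug: JOIN with no ON clause produces a cartesian product; every purchases row pairs with every customers row

Fix: Add ON c.customer_id = p.id to the JOIN

Corrected query:
SELECT c.id, p.name, c.amount FROM customers p JOIN purchases c ON c.customer_id = p.id

Result:
id | name  | amount 
---+-------+--------
1  | Grace | 1896.12
2  | Carol | 43.7   
3  | Eve   | 1519.98
4  | Eve   | 1970.76
5  | Carol | 458.15 
6  | Carol | 1415.99
7  | Carol | 519.35 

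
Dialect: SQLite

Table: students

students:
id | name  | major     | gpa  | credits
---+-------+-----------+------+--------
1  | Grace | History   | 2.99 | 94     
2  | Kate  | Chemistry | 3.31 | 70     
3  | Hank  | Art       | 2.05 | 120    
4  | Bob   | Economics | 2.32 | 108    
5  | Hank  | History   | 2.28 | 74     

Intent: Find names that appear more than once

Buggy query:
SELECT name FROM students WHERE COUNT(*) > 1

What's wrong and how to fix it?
Bug: COUNT(*) is an aggregate and cannot be used in WHERE

Fix: Group first, then use HAVING for the count condition

Corrected query:
SELECT name FROM students GROUP BY name HAVING COUNT(*) > 1

Result:
name
----
Hank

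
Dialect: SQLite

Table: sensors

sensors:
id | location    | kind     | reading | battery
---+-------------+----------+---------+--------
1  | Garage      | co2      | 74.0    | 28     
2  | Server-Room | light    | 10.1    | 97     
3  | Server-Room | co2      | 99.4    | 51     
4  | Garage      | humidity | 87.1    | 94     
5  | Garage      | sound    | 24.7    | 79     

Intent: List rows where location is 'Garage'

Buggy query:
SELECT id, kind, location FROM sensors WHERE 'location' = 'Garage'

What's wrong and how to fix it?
Bug: Single quotes denote string literals in SQL; the column name is being compared as a constant string

Fix: Reference the column as location without single quotes

Corrected query:
SELECT id, kind, location FROM sensors WHERE location = 'Garage'

Result:
id | kind     | location
---+----------+---------
1  | co2      | Garage  
4  | humidity | Garage  
5  | sound    | Garage  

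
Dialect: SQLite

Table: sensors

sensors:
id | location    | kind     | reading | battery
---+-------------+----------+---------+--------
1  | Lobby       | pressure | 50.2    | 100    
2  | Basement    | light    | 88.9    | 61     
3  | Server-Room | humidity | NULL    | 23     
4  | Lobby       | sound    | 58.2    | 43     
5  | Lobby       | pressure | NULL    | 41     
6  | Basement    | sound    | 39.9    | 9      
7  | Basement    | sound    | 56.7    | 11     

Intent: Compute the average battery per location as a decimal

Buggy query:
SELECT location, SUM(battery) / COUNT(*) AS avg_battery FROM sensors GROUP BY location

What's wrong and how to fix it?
Bug: Both operands are integers, so '/' performs integer division and truncates

Fix: Cast one side to REAL so the division keeps the fractional part

Corrected query:
SELECT location, SUM(battery) * 1.0 / COUNT(*) AS avg_battery FROM sensors GROUP BY location

Result:
location    | avg_battery
------------+------------
Basement    | 27         
Lobby       | 61.333333  
Server-Room | 23         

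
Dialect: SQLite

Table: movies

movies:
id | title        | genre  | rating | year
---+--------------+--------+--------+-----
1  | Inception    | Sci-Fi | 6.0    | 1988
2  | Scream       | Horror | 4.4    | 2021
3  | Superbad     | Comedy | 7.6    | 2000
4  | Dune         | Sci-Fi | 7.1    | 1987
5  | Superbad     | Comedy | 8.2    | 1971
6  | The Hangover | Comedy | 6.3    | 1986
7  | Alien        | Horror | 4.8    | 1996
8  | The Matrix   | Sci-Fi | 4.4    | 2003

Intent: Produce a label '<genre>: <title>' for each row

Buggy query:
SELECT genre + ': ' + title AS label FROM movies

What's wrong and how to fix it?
Bug: '+' is numeric addition; on text columns SQLite converts them to 0 instead of concatenating

Fix: Replace + with || to concatenate text

Corrected query:
SELECT genre || ': ' || title AS label FROM movies

Result:
label               
--------------------
Sci-Fi: Inception   
Horror: Scream      
Comedy: Superbad    
Sci-Fi: Dune        
Comedy: Superbad    
Comedy: The Hangover
Horror: Alien       
Sci-Fi: The Matrix  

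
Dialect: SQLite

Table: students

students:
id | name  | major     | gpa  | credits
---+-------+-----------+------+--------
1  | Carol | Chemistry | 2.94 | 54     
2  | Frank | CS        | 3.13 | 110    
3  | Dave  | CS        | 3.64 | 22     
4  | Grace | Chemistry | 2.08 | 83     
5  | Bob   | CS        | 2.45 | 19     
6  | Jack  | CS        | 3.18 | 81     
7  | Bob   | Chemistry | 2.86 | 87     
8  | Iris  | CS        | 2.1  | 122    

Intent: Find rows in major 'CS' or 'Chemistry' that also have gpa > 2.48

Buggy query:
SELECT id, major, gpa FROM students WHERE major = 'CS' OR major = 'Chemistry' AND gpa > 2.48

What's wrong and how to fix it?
Bug: AND binds tighter than OR, so this parses as major = 'CS' OR (major = 'Chemistry' AND gpa > 2.48)

Fix: Add parentheses around the OR so the AND applies to both alternatives

Corrected query:
SELECT id, major, gpa FROM students WHERE (major = 'CS' OR major = 'Chemistry') AND gpa > 2.48

Result:
id | major     | gpa 
---+-----------+-----
1  | Chemistry | 2.94
2  | CS        | 3.13
3  | CS        | 3.64
6  | CS        | 3.18
7  | Chemistry | 2.86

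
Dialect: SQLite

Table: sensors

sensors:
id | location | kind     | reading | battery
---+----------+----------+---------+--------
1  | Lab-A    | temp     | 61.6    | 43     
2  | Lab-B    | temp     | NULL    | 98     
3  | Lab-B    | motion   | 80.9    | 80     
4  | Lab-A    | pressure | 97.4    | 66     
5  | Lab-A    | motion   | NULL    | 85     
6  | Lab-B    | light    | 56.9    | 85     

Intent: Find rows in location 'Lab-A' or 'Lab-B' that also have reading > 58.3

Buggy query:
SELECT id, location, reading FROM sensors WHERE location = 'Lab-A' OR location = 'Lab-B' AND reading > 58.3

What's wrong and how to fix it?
Bug: Without parentheses, AND is evaluated before OR, so the reading filter only applies to the 'Lab-B' branch

Fix: Group the OR with parentheses (or use IN), then AND the threshold

Corrected query:
SELECT id, location, reading FROM sensors WHERE (location = 'Lab-A' OR location = 'Lab-B') AND reading > 58.3

Result:
id | location | reading
---+----------+--------
1  | Lab-A    | 61.6   
3  | Lab-B    | 80.9   
4  | Lab-A    | 97.4   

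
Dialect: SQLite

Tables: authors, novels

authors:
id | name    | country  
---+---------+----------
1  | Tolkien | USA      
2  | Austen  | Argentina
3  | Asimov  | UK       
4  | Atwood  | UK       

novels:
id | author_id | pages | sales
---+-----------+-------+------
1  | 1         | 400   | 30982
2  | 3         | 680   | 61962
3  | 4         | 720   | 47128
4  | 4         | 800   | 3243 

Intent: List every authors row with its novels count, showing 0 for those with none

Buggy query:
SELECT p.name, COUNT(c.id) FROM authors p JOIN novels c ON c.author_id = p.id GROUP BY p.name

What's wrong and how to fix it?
Bug: INNER JOIN drops authors rows that have no matching novels rows

Fix: Switch to LEFT JOIN to retain unmatched parent rows

Corrected query:
SELECT p.name, COUNT(c.id) FROM authors p LEFT JOIN novels c ON c.author_id = p.id GROUP BY p.name

Result:
name    | COUNT(c.id)
--------+------------
Asimov  | 1          
Atwood  | 2          
Austen  | 0          
Tolkien | 1          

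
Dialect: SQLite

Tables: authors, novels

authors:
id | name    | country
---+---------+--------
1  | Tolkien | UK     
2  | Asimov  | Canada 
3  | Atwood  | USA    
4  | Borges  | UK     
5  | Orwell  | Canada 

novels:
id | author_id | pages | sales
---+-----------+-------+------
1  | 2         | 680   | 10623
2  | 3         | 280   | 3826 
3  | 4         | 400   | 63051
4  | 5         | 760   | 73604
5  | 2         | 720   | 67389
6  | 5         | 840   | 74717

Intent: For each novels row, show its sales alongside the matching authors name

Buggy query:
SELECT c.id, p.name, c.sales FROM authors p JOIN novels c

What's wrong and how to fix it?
Bug: Missing join condition: each novels row is matched to all authors rows instead of just its own

Fix: Specify the join condition linking the foreign key to the parent id

Corrected query:
SELECT c.id, p.name, c.sales FROM authors p JOIN novels c ON c.author_id = p.id

Result:
id | name   | sales
---+--------+------
1  | Asimov | 10623
2  | Atwood | 3826 
3  | Borges | 63051
4  | Orwell | 73604
5  | Asimov | 67389
6  | Orwell | 74717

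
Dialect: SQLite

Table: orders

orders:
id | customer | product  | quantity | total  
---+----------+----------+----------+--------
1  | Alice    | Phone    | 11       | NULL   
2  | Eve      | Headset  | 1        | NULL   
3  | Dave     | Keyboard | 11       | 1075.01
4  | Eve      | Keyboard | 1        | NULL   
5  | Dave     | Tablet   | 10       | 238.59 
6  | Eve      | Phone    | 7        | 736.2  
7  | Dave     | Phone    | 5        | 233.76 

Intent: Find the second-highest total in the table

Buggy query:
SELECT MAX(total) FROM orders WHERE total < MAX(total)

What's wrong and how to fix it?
Bug: MAX(total) on the right of the comparison is an aggregate-in-WHERE error

Fix: Compute the overall MAX in a subquery, then take MAX of rows below it

Corrected query:
SELECT MAX(total) FROM orders WHERE total < (SELECT MAX(total) FROM orders)

Result:
MAX(total)
----------
736.2     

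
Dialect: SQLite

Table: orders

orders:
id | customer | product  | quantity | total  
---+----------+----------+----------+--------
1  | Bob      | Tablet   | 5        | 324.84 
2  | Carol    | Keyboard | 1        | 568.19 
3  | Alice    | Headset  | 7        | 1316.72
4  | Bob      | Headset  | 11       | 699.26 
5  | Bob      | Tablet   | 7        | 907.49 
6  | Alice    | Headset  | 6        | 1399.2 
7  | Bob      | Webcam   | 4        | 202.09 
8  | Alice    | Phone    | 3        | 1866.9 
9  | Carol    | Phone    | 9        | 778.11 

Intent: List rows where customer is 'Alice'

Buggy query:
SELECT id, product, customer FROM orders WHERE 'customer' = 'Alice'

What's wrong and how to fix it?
Bug: 'customer' in single quotes is a string literal, not the column; the comparison is literal-vs-literal and never true

Fix: Remove the quotes around the column name (or use double quotes for an identifier)

Corrected query:
SELECT id, product, customer FROM orders WHERE customer = 'Alice'

Result:
id | product | customer
---+---------+---------
3  | Headset | Alice   
6  | Headset | Alice   
8  | Phone   | Alice   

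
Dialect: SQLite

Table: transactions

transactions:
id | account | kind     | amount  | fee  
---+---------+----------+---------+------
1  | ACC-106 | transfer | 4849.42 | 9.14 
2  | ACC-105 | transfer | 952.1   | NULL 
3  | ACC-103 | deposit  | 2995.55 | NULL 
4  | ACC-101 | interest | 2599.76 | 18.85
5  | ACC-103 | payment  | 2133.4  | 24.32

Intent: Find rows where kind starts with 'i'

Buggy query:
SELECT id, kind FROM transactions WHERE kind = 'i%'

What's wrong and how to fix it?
Bug: '=' compares the literal string including the % character; pattern matching needs LIKE

Fix: Use LIKE for wildcard pattern matching

Corrected query:
SELECT id, kind FROM transactions WHERE kind LIKE 'i%'

Result:
id | kind    
---+---------
4  | interest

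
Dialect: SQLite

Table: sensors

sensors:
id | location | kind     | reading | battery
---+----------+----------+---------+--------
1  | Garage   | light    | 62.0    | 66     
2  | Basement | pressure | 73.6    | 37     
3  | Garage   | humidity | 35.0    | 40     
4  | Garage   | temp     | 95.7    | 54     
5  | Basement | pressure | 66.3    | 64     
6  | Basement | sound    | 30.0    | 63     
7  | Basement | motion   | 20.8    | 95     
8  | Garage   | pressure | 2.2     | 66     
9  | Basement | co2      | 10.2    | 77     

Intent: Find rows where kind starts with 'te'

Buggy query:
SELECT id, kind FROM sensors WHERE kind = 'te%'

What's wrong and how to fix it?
Bug: Wildcards only work with LIKE; '=' treats '%' as a literal character

Fix: Use LIKE for wildcard pattern matching

Corrected query:
SELECT id, kind FROM sensors WHERE kind LIKE 'te%'

Result:
id | kind
---+-----
4  | temp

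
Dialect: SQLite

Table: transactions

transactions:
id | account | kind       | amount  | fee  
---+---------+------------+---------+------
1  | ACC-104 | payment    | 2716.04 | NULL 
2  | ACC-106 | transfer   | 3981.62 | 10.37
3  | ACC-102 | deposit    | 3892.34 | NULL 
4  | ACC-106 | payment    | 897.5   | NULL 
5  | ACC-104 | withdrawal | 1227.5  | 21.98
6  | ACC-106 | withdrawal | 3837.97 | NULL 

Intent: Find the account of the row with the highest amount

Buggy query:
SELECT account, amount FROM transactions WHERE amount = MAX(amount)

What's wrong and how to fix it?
Bug: WHERE is evaluated per row; an aggregate over the whole table isn't defined there

Fix: Wrap MAX in a scalar subquery so WHERE compares against a single value

Corrected query:
SELECT account, amount FROM transactions WHERE amount = (SELECT MAX(amount) FROM transactions)

Result:
account | amount 
--------+--------
ACC-106 | 3981.62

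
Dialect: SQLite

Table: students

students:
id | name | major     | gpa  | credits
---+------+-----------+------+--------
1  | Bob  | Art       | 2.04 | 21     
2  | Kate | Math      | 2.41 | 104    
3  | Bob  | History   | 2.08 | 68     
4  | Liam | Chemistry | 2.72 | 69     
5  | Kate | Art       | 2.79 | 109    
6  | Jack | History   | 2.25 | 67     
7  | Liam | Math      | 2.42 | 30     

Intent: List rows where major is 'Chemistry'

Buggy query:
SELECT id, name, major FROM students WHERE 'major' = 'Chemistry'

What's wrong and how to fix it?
Bug: 'major' in single quotes is a string literal, not the column; the comparison is literal-vs-literal and never true

Fix: Reference the column as major without single quotes

Corrected query:
SELECT id, name, major FROM students WHERE major = 'Chemistry'

Result:
id | name | major    
---+------+----------
4  | Liam | Chemistry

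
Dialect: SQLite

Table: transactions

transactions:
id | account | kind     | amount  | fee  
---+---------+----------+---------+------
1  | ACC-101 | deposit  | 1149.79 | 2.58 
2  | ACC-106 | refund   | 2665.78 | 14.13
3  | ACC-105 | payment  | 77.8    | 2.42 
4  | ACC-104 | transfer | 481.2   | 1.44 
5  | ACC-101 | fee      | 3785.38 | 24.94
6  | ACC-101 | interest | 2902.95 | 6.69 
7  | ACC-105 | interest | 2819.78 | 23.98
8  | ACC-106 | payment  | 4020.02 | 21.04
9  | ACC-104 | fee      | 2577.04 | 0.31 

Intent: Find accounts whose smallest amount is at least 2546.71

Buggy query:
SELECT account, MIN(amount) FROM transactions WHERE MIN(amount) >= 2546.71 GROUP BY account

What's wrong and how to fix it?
Bug: MIN() in WHERE is a misuse of aggregate

Fix: Replace WHERE with HAVING after the GROUP BY

Corrected query:
SELECT account, MIN(amount) FROM transactions GROUP BY account HAVING MIN(amount) >= 2546.71

Result:
account | MIN(amount)
--------+------------
ACC-106 | 2665.78    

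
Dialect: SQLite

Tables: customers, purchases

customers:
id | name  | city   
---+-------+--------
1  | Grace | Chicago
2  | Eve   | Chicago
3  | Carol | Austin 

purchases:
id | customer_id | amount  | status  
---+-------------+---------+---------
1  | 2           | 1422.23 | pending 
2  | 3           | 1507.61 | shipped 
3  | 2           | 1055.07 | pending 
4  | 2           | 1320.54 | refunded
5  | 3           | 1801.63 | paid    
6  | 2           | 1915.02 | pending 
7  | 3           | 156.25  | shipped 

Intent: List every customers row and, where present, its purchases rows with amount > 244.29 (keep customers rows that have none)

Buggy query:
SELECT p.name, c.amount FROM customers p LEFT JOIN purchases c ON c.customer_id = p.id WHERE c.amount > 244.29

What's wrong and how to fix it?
Bug: A WHERE condition on the right-hand table after LEFT JOIN drops unmatched parents

Fix: Put 'c.amount > 244.29' in the JOIN's ON clause instead of WHERE

Corrected query:
SELECT p.name, c.amount FROM customers p LEFT JOIN purchases c ON c.customer_id = p.id AND c.amount > 244.29

Result:
name  | amount 
------+--------
Grace | NULL   
Eve   | 1055.07
Eve   | 1320.54
Eve   | 1422.23
Eve   | 1915.02
Carol | 1507.61
Carol | 1801.63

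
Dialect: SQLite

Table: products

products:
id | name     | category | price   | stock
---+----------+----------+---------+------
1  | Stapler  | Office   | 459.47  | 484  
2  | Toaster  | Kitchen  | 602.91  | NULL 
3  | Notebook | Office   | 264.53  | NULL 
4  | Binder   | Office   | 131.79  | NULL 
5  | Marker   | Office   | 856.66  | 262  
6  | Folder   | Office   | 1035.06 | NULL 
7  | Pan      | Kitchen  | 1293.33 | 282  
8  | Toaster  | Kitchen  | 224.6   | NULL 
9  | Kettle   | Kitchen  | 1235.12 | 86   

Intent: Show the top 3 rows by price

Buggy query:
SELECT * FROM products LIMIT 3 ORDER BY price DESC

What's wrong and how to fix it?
Bug: ORDER BY cannot follow LIMIT; LIMIT is the final clause

Fix: Swap the clauses: ORDER BY first, then LIMIT

Corrected query:
SELECT * FROM products ORDER BY price DESC LIMIT 3

Result:
id | name   | category | price   | stock
---+--------+----------+---------+------
7  | Pan    | Kitchen  | 1293.33 | 282  
9  | Kettle | Kitchen  | 1235.12 | 86   
6  | Folder | Office   | 1035.06 | NULL 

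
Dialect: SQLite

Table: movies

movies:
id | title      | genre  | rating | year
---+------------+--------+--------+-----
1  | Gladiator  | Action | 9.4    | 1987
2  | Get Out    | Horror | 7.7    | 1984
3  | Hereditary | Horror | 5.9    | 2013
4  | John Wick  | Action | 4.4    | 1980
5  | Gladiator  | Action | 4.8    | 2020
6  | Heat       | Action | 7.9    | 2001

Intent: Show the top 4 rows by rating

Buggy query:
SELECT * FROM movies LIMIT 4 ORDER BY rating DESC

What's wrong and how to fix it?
Bug: LIMIT must come after ORDER BY

Fix: Sort with ORDER BY, then apply LIMIT

Corrected query:
SELECT * FROM movies ORDER BY rating DESC LIMIT 4

Result:
id | title      | genre  | rating | year
---+------------+--------+--------+-----
1  | Gladiator  | Action | 9.4    | 1987
6  | Heat       | Action | 7.9    | 2001
2  | Get Out    | Horror | 7.7    | 1984
3  | Hereditary | Horror | 5.9    | 2013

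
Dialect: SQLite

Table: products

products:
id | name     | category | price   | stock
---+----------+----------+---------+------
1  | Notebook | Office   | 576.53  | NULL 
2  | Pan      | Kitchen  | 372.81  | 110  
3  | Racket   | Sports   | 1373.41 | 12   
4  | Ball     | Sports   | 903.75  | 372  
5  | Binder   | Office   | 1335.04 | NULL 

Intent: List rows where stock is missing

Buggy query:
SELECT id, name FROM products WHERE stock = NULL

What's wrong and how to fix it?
Bug: Comparing to NULL with '=' never matches; NULL = NULL is unknown, not true

Fix: Replace '= NULL' with 'IS NULL'

Corrected query:
SELECT id, name FROM products WHERE stock IS NULL

Result:
id | name    
---+---------
1  | Notebook
5  | Binder  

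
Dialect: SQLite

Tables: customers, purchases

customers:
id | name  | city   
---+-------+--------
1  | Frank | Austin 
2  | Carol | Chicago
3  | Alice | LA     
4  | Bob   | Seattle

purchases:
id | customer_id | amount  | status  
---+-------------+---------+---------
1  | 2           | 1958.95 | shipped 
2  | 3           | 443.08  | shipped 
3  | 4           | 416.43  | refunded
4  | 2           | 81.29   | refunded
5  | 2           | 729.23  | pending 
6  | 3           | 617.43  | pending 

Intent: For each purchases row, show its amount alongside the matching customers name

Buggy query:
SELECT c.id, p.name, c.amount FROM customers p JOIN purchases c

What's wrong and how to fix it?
Bug: Missing join condition: each purchases row is matched to all customers rows instead of just its own

Fix: Add ON c.customer_id = p.id to the JOIN

Corrected query:
SELECT c.id, p.name, c.amount FROM customers p JOIN purchases c ON c.customer_id = p.id

Result:
id | name  | amount 
---+-------+--------
1  | Carol | 1958.95
2  | Alice | 443.08 
3  | Bob   | 416.43 
4  | Carol | 81.29  
5  | Carol | 729.23 
6  | Alice | 617.43 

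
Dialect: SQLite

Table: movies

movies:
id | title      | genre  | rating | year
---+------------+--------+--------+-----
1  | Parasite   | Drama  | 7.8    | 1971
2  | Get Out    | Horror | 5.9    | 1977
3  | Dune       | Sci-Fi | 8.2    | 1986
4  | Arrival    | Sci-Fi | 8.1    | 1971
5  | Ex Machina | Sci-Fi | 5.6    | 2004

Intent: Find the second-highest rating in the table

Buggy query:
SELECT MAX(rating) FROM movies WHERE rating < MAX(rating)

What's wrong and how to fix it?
Bug: The inner MAX is an aggregate inside WHERE, which is not allowed

Fix: Compute the overall MAX in a subquery, then take MAX of rows below it

Corrected query:
SELECT MAX(rating) FROM movies WHERE rating < (SELECT MAX(rating) FROM movies)

Result:
MAX(rating)
-----------
8.1        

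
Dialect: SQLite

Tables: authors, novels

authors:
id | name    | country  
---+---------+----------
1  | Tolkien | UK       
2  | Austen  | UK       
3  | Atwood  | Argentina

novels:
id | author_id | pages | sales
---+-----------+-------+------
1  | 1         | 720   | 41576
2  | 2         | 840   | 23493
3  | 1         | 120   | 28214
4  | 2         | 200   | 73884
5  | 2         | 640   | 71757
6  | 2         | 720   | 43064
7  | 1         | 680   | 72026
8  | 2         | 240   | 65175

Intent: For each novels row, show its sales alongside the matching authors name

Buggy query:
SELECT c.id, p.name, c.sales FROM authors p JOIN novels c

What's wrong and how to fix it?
Bug: Missing join condition: each novels row is matched to all authors rows instead of just its own

Fix: Specify the join condition linking the foreign key to the parent id

Corrected query:
SELECT c.id, p.name, c.sales FROM authors p JOIN novels c ON c.author_id = p.id

Result:
id | name    | sales
---+---------+------
1  | Tolkien | 41576
2  | Austen  | 23493
3  | Tolkien | 28214
4  | Austen  | 73884
5  | Austen  | 71757
6  | Austen  | 43064
7  | Tolkien | 72026
8  | Austen  | 65175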